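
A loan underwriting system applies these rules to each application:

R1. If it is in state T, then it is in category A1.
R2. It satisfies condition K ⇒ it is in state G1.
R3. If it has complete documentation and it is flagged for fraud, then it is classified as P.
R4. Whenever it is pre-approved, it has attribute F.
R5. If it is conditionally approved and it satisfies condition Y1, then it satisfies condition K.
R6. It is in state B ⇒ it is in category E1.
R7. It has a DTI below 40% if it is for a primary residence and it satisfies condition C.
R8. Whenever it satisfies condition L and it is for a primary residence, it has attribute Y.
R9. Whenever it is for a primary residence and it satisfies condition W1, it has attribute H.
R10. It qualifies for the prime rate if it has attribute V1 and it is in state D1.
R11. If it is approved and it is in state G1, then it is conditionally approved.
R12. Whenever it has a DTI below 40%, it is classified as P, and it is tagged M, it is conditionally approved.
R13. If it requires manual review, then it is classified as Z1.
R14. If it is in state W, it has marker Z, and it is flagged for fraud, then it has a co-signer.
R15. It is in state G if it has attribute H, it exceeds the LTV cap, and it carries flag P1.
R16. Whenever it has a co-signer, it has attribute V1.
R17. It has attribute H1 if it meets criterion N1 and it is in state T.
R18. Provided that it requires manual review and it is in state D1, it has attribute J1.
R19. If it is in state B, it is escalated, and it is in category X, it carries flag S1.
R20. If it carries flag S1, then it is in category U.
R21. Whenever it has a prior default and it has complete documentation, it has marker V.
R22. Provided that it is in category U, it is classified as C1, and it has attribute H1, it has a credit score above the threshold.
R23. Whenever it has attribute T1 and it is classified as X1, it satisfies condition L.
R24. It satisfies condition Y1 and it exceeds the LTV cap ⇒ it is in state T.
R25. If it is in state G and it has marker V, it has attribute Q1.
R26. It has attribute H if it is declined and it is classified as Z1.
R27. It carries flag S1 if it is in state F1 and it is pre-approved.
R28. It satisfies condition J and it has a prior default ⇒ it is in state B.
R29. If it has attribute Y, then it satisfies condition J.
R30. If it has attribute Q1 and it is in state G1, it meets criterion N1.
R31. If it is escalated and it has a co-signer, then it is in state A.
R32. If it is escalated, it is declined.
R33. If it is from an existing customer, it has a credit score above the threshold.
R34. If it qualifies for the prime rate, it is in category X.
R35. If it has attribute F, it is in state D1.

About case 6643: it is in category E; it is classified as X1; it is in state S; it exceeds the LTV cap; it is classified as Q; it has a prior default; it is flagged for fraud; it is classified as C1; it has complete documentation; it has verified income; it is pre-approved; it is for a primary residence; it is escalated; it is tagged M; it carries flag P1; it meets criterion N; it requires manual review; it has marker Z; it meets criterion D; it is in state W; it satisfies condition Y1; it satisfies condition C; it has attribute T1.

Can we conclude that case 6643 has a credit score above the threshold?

By R3 (it has complete documentation, it is flagged for fraud): it is classified as P.
By R4 (it is pre-approved): it has attribute F.
By R7 (it is for a primary residence, it satisfies condition C): it has a DTI below 40%.
By R12 (it has a DTI below 40%, it is classified as P, it is tagged M): it is conditionally approved.
By R13 (it requires manual review): it is classified as Z1.
By R14 (it is in state W, it has marker Z, it is flagged for fraud): it has a co-signer.
By R16 (it has a co-signer): it has attribute V1.
By R21 (it has a prior default, it has complete documentation): it has marker V.
By R23 (it has attribute T1, it is classified as X1): it satisfies condition L.
By R24 (it satisfies condition Y1, it exceeds the LTV cap): it is in state T.
By R32 (it is escalated): it is declined.
By R35 (it has attribute F): it is in state D1.
By R5 (it is conditionally approved, it satisfies condition Y1): it satisfies condition K.
By R8 (it satisfies condition L, it is for a primary residence): it has attribute Y.
By R10 (it has attribute V1, it is in state D1): it qualifies for the prime rate.
By R26 (it is declined, it is classified as Z1): it has attribute H.
By R29 (it has attribute Y): it satisfies condition J.
By R34 (it qualifies for the prime rate): it is in category X.
By R2 (it satisfies condition K): it is in state G1.
By R15 (it has attribute H, it exceeds the LTV cap, it carries flag P1): it is in state G.
By R25 (it is in state G, it has marker V): it has attribute Q1.
By R28 (it satisfies condition J, it has a prior default): it is in state B.
By R30 (it has attribute Q1, it is in state G1): it meets criterion N1.
By R17 (it meets criterion N1, it is in state T): it has attribute H1.
By R19 (it is in state B, it is escalated, it is in category X): it carries flag S1.
By R20 (it carries flag S1): it is in category U.
By R22 (it is in category U, it is classified as C1, it has attribute H1): it has a credit score above the threshold.

Yes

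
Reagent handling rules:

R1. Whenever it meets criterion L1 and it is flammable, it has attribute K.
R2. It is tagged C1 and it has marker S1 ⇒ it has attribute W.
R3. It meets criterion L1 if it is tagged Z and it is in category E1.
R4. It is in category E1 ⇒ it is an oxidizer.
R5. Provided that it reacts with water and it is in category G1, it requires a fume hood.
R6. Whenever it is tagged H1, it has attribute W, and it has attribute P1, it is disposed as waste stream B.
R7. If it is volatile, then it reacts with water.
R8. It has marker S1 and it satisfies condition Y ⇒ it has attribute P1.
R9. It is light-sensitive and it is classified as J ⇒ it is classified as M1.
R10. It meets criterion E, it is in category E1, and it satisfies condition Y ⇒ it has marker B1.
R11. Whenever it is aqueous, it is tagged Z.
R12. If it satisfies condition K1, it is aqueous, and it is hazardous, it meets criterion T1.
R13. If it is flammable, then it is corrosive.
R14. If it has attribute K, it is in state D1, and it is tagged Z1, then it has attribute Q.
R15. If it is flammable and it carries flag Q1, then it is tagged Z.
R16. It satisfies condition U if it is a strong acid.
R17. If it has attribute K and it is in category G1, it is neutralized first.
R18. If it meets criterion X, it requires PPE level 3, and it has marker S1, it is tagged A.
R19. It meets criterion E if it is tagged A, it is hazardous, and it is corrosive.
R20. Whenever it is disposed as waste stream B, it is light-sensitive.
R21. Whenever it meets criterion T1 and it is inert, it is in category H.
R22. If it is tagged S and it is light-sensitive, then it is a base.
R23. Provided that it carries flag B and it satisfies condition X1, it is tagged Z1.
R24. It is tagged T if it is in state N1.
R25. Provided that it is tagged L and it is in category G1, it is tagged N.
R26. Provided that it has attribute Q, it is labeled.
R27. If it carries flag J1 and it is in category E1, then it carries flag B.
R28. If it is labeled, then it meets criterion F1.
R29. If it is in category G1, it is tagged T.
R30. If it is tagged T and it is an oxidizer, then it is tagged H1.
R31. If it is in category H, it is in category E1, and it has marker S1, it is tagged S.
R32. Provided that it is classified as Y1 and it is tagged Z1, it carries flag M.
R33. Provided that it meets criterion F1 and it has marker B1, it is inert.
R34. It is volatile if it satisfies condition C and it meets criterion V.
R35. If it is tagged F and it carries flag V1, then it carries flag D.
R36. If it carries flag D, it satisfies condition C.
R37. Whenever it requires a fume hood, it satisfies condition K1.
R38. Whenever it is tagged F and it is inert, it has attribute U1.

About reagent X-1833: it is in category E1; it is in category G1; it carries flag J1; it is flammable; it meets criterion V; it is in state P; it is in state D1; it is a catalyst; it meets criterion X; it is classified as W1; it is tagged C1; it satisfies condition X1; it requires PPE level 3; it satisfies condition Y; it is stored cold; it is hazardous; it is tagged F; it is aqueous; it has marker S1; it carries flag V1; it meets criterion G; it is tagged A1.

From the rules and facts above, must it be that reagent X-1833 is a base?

By R2 (it is tagged C1, it has marker S1): it has attribute W.
By R4 (it is in category E1): it is an oxidizer.
By R8 (it has marker S1, it satisfies condition Y): it has attribute P1.
By R11 (it is aqueous): it is tagged Z.
By R13 (it is flammable): it is corrosive.
By R18 (it meets criterion X, it requires PPE level 3, it has marker S1): it is tagged A.
By R19 (it is tagged A, it is hazardous, it is corrosive): it meets criterion E.
By R27 (it carries flag J1, it is in category E1): it carries flag B.
By R29 (it is in category G1): it is tagged T.
By R30 (it is tagged T, it is an oxidizer): it is tagged H1.
By R35 (it is tagged F, it carries flag V1): it carries flag D.
By R36 (it carries flag D): it satisfies condition C.
By R3 (it is tagged Z, it is in category E1): it meets criterion L1.
By R6 (it is tagged H1, it has attribute W, it has attribute P1): it is disposed as waste stream B.
By R10 (it meets criterion E, it is in category E1, it satisfies condition Y): it has marker B1.
By R20 (it is disposed as waste stream B): it is light-sensitive.
By R23 (it carries flag B, it satisfies condition X1): it is tagged Z1.
By R34 (it satisfies condition C, it meets criterion V): it is volatile.
By R1 (it meets criterion L1, it is flammable): it has attribute K.
By R7 (it is volatile): it reacts with water.
By R14 (it has attribute K, it is in state D1, it is tagged Z1): it has attribute Q.
By R26 (it has attribute Q): it is labeled.
By R28 (it is labeled): it meets criterion F1.
By R33 (it meets criterion F1, it has marker B1): it is inert.
By R5 (it reacts with water, it is in category G1): it requires a fume hood.
By R37 (it requires a fume hood): it satisfies condition K1.
By R12 (it satisfies condition K1, it is aqueous, it is hazardous): it meets criterion T1.
By R21 (it meets criterion T1, it is inert): it is in category H.
By R31 (it is in category H, it is in category E1, it has marker S1): it is tagged S.
By R22 (it is tagged S, it is light-sensitive): it is a base.

Yes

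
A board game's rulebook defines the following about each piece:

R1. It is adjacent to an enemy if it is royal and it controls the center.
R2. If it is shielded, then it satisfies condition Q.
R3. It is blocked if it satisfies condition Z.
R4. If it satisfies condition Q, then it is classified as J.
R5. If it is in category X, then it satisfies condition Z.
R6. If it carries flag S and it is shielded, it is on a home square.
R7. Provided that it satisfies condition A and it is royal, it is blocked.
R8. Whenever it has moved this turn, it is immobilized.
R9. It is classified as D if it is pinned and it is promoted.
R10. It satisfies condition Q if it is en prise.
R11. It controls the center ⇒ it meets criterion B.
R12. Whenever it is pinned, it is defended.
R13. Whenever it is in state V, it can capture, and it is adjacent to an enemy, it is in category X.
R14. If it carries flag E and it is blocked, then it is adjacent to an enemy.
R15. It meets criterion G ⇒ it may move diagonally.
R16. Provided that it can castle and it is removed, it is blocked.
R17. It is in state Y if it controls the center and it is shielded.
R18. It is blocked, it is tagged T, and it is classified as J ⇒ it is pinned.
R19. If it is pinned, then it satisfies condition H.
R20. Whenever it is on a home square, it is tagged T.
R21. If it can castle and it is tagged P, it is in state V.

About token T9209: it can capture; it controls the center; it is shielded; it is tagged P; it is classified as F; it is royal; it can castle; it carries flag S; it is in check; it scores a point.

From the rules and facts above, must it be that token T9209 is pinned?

Yes

By R1 (it is royal, it controls the center): it is adjacent to an enemy.
By R2 (it is shielded): it satisfies condition Q.
By R4 (it satisfies condition Q): it is classified as J.
By R6 (it carries flag S, it is shielded): it is on a home square.
By R20 (it is on a home square): it is tagged T.
By R21 (it can castle, it is tagged P): it is in state V.
By R13 (it is in state V, it can capture, it is adjacent to an enemy): it is in category X.
By R5 (it is in category X): it satisfies condition Z.
By R3 (it satisfies condition Z): it is blocked.
By R18 (it is blocked, it is tagged T, it is classified as J): it is pinned.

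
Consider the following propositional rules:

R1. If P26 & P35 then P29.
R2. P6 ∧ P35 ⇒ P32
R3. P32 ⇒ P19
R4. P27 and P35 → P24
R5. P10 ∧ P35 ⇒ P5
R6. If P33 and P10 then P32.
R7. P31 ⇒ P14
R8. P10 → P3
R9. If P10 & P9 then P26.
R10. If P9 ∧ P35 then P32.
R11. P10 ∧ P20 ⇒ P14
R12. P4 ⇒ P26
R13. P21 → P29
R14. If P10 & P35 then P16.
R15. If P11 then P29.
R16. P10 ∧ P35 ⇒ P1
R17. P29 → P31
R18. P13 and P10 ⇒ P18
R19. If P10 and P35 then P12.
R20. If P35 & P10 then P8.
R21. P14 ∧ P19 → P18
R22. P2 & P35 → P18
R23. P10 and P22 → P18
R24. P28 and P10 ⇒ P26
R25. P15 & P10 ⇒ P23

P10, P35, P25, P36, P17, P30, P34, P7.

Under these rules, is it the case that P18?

No

Forward chaining from the given facts derives: P5, P3, P16, P1, P12, P8.
Rules concluding P18: R18 needs P13; R21 needs P14; R22 needs P2; R23 needs P22 — none of these are established.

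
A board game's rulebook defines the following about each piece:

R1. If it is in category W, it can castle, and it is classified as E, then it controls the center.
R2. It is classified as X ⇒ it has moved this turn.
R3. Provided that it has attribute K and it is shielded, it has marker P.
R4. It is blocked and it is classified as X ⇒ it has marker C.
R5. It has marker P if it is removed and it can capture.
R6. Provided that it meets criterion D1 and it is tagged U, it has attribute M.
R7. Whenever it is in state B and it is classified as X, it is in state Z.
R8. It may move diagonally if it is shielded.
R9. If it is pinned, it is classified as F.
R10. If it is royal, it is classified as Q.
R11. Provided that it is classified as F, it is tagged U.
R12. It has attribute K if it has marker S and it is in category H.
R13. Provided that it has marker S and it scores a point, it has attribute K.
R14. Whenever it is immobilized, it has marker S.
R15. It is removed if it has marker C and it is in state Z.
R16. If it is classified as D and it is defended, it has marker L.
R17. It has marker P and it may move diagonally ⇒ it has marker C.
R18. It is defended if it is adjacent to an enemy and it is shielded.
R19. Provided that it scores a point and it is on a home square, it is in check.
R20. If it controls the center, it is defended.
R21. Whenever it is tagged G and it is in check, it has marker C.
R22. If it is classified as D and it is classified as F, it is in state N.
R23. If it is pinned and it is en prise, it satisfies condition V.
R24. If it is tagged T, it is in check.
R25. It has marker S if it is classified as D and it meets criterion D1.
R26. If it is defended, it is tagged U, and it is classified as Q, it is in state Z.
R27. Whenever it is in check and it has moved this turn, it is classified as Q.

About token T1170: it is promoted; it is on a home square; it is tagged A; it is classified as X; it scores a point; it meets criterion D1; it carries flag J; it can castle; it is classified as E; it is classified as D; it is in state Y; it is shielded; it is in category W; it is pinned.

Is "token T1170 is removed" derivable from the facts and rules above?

Yes

By R1 (it is in category W, it can castle, it is classified as E): it controls the center.
By R2 (it is classified as X): it has moved this turn.
By R8 (it is shielded): it may move diagonally.
By R9 (it is pinned): it is classified as F.
By R11 (it is classified as F): it is tagged U.
By R19 (it scores a point, it is on a home square): it is in check.
By R20 (it controls the center): it is defended.
By R25 (it is classified as D, it meets criterion D1): it has marker S.
By R27 (it is in check, it has moved this turn): it is classified as Q.
By R13 (it has marker S, it scores a point): it has attribute K.
By R26 (it is defended, it is tagged U, it is classified as Q): it is in state Z.
By R3 (it has attribute K, it is shielded): it has marker P.
By R17 (it has marker P, it may move diagonally): it has marker C.
By R15 (it has marker C, it is in state Z): it is removed.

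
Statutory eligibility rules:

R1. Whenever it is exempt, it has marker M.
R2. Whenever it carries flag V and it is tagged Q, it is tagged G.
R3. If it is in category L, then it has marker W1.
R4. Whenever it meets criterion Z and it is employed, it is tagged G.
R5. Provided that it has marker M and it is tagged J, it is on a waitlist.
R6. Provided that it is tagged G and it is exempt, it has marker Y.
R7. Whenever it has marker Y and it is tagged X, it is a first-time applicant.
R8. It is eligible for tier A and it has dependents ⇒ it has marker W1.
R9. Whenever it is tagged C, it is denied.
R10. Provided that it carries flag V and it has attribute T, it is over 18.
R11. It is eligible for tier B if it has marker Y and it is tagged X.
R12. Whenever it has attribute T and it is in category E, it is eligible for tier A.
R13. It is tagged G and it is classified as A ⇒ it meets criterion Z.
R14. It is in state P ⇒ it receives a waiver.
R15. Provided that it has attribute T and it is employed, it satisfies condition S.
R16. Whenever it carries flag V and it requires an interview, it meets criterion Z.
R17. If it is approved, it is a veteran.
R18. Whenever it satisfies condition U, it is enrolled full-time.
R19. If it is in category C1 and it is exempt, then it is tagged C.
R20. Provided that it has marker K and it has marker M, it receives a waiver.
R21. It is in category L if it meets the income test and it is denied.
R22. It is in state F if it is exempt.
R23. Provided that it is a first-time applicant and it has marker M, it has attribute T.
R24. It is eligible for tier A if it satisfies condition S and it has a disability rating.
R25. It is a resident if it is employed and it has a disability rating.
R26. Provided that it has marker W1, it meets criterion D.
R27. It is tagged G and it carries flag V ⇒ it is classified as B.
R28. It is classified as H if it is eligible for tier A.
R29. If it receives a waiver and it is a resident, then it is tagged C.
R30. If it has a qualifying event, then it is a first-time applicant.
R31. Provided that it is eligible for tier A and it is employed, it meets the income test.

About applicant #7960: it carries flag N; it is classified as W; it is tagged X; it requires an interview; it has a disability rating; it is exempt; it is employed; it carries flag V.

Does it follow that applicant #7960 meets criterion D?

No

Forward chaining from the given facts derives: has marker M, meets criterion Z, is in state F, is a resident, is tagged G, has marker Y, is a first-time applicant, is eligible for tier B, has attribute T, is classified as B, is over 18, satisfies condition S, is eligible for tier A, is classified as H, meets the income test.
The only rule concluding "it meets criterion D" is R26, which needs "it has marker W1"; that is never established.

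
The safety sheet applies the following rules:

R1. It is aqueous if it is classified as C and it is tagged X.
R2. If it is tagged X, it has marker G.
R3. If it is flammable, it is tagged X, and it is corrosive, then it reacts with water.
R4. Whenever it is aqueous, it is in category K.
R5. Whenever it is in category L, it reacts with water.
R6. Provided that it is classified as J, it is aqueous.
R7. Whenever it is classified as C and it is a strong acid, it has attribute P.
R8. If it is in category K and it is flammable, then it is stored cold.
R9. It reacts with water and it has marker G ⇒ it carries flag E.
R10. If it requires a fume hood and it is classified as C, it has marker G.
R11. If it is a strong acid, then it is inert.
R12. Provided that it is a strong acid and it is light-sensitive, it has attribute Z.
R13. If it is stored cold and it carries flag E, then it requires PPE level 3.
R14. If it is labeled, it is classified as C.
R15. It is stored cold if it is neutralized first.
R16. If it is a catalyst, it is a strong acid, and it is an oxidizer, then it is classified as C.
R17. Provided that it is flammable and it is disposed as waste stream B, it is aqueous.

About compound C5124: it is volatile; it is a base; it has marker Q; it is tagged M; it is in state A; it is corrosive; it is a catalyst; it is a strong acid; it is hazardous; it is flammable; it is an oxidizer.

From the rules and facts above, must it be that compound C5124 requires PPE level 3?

No

Forward chaining from the given facts derives: is inert, is classified as C, has attribute P.
The only rule concluding "it requires PPE level 3" is R13, which needs "it is stored cold"; that is never established.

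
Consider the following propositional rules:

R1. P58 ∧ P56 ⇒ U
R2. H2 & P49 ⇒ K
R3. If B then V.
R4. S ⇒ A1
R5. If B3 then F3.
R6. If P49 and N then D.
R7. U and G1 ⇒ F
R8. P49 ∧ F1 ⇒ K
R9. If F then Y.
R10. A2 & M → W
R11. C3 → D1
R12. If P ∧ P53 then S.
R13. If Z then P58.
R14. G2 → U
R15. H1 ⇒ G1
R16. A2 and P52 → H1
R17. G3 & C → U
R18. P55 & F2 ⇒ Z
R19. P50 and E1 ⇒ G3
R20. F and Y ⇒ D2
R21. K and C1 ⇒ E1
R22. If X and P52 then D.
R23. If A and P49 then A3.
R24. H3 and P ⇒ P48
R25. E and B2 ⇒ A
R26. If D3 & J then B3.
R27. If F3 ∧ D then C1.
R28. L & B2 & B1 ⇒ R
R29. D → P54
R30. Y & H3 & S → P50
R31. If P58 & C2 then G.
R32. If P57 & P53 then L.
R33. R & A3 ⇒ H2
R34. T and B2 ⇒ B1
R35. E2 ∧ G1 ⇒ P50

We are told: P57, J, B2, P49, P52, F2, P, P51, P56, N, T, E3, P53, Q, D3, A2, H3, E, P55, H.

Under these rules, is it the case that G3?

D  (by R6: P49, N)
S  (by R12: P, P53)
H1  (by R16: A2, P52)
Z  (by R18: P55, F2)
A  (by R25: E, B2)
B3  (by R26: D3, J)
L  (by R32: P57, P53)
B1  (by R34: T, B2)
F3  (by R5: B3)
P58  (by R13: Z)
G1  (by R15: H1)
A3  (by R23: A, P49)
C1  (by R27: F3, D)
R  (by R28: L, B2, B1)
H2  (by R33: R, A3)
U  (by R1: P58, P56)
K  (by R2: H2, P49)
F  (by R7: U, G1)
Y  (by R9: F)
E1  (by R21: K, C1)
P50  (by R30: Y, H3, S)
G3  (by R19: P50, E1)

Yes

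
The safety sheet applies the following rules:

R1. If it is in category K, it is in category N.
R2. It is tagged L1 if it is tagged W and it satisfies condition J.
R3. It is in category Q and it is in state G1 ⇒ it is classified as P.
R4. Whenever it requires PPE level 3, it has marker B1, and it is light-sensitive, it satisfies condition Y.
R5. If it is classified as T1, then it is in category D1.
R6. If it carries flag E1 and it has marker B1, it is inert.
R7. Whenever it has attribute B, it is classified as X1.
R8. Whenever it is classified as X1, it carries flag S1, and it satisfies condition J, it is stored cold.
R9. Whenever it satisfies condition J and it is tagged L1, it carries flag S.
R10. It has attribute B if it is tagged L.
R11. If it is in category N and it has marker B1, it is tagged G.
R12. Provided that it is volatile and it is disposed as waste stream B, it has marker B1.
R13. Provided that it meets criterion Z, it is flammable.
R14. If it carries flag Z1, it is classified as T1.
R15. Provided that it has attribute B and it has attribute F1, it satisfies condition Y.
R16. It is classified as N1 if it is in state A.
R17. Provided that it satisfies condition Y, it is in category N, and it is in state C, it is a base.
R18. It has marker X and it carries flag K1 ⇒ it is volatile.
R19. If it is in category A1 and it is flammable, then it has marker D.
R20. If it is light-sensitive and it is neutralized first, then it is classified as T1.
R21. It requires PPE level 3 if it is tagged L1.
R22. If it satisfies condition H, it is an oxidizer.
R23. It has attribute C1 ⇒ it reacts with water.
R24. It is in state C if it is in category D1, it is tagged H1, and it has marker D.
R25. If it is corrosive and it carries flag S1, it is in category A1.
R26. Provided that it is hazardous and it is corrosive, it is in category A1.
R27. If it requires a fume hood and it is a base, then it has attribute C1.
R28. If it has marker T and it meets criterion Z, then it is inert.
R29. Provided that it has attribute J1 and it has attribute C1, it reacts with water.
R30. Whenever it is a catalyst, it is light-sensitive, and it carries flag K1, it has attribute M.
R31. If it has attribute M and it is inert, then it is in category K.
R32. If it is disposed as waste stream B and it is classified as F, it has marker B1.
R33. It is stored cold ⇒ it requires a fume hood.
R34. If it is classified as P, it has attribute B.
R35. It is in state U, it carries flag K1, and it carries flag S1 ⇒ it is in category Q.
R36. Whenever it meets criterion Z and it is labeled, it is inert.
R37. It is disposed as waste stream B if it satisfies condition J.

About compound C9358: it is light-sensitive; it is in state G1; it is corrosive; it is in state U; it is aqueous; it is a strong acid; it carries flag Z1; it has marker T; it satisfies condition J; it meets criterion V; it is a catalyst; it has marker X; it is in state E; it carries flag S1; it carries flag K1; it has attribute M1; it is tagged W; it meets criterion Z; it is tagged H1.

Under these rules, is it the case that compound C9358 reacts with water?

Yes

By R2 (it is tagged W, it satisfies condition J): it is tagged L1.
By R13 (it meets criterion Z): it is flammable.
By R14 (it carries flag Z1): it is classified as T1.
By R18 (it has marker X, it carries flag K1): it is volatile.
By R21 (it is tagged L1): it requires PPE level 3.
By R25 (it is corrosive, it carries flag S1): it is in category A1.
By R28 (it has marker T, it meets criterion Z): it is inert.
By R30 (it is a catalyst, it is light-sensitive, it carries flag K1): it has attribute M.
By R31 (it has attribute M, it is inert): it is in category K.
By R35 (it is in state U, it carries flag K1, it carries flag S1): it is in category Q.
By R37 (it satisfies condition J): it is disposed as waste stream B.
By R1 (it is in category K): it is in category N.
By R3 (it is in category Q, it is in state G1): it is classified as P.
By R5 (it is classified as T1): it is in category D1.
By R12 (it is volatile, it is disposed as waste stream B): it has marker B1.
By R19 (it is in category A1, it is flammable): it has marker D.
By R24 (it is in category D1, it is tagged H1, it has marker D): it is in state C.
By R34 (it is classified as P): it has attribute B.
By R4 (it requires PPE level 3, it has marker B1, it is light-sensitive): it satisfies condition Y.
By R7 (it has attribute B): it is classified as X1.
By R8 (it is classified as X1, it carries flag S1, it satisfies condition J): it is stored cold.
By R17 (it satisfies condition Y, it is in category N, it is in state C): it is a base.
By R33 (it is stored cold): it requires a fume hood.
By R27 (it requires a fume hood, it is a base): it has attribute C1.
By R23 (it has attribute C1): it reacts with water.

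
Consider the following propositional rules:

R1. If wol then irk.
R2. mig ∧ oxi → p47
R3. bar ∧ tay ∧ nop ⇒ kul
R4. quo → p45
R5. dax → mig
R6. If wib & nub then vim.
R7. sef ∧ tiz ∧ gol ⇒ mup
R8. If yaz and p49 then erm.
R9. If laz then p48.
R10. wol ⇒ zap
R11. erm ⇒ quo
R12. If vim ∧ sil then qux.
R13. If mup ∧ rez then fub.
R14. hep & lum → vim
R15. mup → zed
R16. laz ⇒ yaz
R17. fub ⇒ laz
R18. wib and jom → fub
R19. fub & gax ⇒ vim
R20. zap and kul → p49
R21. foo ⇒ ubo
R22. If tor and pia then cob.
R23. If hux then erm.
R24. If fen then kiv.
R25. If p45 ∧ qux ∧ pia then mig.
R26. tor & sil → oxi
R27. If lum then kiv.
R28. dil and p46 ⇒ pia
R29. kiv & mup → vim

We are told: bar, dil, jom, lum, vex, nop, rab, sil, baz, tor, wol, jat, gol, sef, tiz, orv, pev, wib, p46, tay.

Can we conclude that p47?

Yes

kul  (by R3: bar, tay, nop)
mup  (by R7: sef, tiz, gol)
zap  (by R10: wol)
fub  (by R18: wib, jom)
p49  (by R20: zap, kul)
oxi  (by R26: tor, sil)
kiv  (by R27: lum)
pia  (by R28: dil, p46)
vim  (by R29: kiv, mup)
qux  (by R12: vim, sil)
laz  (by R17: fub)
yaz  (by R16: laz)
erm  (by R8: yaz, p49)
quo  (by R11: erm)
p45  (by R4: quo)
mig  (by R25: p45, qux, pia)
p47  (by R2: mig, oxi)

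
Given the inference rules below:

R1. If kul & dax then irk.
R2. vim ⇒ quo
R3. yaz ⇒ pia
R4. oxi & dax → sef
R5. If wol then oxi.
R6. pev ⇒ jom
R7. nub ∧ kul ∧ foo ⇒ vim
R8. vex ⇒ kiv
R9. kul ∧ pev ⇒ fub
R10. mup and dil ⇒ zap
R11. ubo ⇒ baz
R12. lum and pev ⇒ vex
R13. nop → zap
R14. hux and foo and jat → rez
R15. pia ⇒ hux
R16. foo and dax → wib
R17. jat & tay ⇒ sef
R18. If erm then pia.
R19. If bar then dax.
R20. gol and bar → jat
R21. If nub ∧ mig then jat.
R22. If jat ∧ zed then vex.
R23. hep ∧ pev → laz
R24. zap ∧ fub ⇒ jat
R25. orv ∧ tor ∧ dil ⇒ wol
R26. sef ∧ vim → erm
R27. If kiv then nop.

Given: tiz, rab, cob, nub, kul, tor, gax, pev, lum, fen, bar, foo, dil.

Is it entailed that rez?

Forward chaining from the given facts derives: jom, vim, fub, vex, dax, irk, quo, kiv, wib, nop, zap, jat.
The only rule concluding rez is R14, which needs hux; that is never established.

No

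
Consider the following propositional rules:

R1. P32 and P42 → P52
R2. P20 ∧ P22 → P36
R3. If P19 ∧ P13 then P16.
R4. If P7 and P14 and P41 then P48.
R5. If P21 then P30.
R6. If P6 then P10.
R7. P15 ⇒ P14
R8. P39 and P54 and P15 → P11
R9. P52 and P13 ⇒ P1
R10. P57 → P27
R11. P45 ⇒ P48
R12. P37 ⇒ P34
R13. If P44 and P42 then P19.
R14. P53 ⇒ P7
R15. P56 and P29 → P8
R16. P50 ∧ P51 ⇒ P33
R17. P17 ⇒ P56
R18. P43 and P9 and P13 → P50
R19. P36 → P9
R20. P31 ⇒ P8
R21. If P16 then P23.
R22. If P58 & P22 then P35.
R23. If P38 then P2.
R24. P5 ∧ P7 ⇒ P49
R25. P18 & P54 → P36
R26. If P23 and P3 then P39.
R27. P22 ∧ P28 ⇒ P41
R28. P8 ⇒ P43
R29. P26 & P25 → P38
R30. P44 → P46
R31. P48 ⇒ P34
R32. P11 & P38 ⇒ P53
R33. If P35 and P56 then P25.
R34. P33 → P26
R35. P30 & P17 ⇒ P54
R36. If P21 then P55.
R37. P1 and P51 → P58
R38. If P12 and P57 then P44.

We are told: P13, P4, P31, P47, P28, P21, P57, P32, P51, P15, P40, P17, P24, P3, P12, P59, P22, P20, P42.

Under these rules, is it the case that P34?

P52  (by R1: P32, P42)
P36  (by R2: P20, P22)
P30  (by R5: P21)
P14  (by R7: P15)
P1  (by R9: P52, P13)
P56  (by R17: P17)
P9  (by R19: P36)
P8  (by R20: P31)
P41  (by R27: P22, P28)
P43  (by R28: P8)
P54  (by R35: P30, P17)
P58  (by R37: P1, P51)
P44  (by R38: P12, P57)
P19  (by R13: P44, P42)
P50  (by R18: P43, P9, P13)
P35  (by R22: P58, P22)
P25  (by R33: P35, P56)
P16  (by R3: P19, P13)
P33  (by R16: P50, P51)
P23  (by R21: P16)
P39  (by R26: P23, P3)
P26  (by R34: P33)
P11  (by R8: P39, P54, P15)
P38  (by R29: P26, P25)
P53  (by R32: P11, P38)
P7  (by R14: P53)
P48  (by R4: P7, P14, P41)
P34  (by R31: P48)

Yes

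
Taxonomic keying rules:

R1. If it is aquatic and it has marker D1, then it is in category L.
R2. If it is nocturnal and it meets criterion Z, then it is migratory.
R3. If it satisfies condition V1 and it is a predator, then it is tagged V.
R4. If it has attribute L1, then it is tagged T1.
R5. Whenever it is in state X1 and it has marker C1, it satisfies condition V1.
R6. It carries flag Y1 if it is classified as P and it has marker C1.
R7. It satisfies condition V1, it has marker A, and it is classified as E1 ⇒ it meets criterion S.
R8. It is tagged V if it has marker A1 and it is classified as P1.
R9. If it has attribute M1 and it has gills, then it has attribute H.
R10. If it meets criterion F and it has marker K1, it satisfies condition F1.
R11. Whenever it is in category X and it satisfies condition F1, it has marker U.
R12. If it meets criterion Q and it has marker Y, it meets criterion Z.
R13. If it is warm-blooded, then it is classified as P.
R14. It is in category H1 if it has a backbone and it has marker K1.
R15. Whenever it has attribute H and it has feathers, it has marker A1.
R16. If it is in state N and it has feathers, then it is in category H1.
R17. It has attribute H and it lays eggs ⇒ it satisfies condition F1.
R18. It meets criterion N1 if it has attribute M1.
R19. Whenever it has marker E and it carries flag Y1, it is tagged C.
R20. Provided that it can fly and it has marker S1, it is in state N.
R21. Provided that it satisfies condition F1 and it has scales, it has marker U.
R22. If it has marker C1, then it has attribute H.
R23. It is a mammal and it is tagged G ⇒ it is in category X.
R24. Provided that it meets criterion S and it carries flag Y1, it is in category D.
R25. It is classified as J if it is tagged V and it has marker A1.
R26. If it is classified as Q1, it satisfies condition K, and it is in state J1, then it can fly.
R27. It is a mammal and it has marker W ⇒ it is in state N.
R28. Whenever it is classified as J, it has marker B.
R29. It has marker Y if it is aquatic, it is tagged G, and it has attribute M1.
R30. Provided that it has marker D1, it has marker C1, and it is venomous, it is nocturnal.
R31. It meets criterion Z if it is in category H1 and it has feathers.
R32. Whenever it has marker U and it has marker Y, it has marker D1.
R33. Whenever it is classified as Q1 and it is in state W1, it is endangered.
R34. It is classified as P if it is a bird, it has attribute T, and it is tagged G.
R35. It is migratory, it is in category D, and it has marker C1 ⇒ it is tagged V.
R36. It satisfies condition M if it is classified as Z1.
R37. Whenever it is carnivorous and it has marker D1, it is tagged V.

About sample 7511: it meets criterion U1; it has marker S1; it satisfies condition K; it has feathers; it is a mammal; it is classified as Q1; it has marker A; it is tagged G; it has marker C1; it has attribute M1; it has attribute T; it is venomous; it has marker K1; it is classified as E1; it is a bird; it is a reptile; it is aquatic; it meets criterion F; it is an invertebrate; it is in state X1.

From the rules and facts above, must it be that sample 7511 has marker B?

Forward chaining from the given facts derives: satisfies condition V1, meets criterion S, satisfies condition F1, meets criterion N1, has attribute H, is in category X, has marker Y, is classified as P, carries flag Y1, has marker U, has marker A1, is in category D, has marker D1, is in category L, is nocturnal.
The only rule concluding "it has marker B" is R28, which needs "it is classified as J"; that is never established.

No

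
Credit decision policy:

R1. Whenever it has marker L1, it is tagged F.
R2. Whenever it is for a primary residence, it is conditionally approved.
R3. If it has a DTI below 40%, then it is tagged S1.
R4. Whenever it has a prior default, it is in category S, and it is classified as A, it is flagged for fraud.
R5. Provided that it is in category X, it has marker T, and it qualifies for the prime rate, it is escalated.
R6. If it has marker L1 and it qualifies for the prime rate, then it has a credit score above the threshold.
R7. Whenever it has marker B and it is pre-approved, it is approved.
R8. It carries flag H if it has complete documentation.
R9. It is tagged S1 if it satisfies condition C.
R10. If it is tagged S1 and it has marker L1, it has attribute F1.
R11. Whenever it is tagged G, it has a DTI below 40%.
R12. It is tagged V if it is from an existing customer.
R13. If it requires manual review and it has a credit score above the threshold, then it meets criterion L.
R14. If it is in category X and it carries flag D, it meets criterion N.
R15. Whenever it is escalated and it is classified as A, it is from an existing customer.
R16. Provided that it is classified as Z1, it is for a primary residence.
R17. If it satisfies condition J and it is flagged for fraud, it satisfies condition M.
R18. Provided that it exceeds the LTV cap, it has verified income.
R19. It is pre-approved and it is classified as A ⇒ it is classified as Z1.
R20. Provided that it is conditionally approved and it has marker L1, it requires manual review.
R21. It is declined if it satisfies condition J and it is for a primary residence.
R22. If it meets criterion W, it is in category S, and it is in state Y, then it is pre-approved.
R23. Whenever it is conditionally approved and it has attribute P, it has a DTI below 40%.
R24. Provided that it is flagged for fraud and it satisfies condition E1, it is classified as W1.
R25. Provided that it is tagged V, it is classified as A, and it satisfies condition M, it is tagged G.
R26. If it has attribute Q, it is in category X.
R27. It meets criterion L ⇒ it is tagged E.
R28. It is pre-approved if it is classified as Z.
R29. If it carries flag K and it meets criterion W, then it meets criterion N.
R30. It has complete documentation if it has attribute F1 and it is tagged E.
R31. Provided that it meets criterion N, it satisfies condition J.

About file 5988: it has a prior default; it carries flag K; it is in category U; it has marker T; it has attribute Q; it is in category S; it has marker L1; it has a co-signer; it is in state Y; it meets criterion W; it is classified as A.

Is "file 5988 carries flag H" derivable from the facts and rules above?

No

Forward chaining from the given facts derives: is tagged F, is flagged for fraud, is pre-approved, is in category X, meets criterion N, satisfies condition J, satisfies condition M, is classified as Z1, is for a primary residence, is declined, is conditionally approved, requires manual review.
The only rule concluding "it carries flag H" is R8, which needs "it has complete documentation"; that is never established.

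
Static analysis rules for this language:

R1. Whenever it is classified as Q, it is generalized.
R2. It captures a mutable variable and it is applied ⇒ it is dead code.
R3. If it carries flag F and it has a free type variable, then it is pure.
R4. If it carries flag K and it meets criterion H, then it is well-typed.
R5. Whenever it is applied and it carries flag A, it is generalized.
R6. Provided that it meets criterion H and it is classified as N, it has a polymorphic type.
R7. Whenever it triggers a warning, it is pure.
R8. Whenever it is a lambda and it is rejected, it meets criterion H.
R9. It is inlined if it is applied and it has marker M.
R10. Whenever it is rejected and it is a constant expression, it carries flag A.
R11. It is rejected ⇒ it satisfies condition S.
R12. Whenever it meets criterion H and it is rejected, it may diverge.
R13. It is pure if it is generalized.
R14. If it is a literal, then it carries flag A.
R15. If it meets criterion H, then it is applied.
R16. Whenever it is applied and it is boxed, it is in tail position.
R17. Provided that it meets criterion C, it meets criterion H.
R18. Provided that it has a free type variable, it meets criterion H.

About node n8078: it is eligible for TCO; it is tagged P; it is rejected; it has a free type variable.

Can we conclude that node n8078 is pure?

Forward chaining from the given facts derives: satisfies condition S, meets criterion H, may diverge, is applied.
Rules concluding "it is pure": R3 needs "it carries flag F"; R7 needs "it triggers a warning"; R13 needs "it is generalized" — none of these are established.

No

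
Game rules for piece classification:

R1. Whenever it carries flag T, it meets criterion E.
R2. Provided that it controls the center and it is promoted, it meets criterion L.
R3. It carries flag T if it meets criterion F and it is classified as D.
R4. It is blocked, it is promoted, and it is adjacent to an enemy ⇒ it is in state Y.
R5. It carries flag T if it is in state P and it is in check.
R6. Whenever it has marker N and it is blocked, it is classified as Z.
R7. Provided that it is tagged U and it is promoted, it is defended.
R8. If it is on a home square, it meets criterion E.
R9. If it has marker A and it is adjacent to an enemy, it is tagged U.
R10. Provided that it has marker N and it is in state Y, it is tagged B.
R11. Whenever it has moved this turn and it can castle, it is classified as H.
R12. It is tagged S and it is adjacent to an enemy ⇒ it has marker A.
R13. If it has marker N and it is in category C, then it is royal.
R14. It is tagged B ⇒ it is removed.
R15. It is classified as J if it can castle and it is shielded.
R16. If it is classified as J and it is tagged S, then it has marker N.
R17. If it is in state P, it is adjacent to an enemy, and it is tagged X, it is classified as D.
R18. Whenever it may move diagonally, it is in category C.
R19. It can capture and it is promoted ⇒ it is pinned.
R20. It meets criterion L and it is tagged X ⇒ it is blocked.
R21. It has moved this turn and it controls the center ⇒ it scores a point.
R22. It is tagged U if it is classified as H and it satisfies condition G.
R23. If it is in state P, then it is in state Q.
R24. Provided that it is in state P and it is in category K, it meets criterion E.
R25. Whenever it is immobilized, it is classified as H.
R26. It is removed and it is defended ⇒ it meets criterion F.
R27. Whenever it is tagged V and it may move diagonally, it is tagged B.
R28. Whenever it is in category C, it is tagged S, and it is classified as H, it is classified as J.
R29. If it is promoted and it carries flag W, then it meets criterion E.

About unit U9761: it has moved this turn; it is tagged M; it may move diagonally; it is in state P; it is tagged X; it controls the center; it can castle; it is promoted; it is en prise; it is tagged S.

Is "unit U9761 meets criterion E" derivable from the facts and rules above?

No

Forward chaining from the given facts derives: meets criterion L, is classified as H, is in category C, is blocked, scores a point, is in state Q, is classified as J, has marker N, is classified as Z, is royal.
Rules concluding "it meets criterion E": R1 needs "it carries flag T"; R8 needs "it is on a home square"; R24 needs "it is in category K"; R29 needs "it carries flag W" — none of these are established.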